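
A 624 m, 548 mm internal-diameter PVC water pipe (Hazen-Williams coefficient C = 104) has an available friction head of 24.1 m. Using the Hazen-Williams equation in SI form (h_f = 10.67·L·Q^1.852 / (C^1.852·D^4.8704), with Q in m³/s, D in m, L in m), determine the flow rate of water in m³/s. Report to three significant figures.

Rearranging: Q = [h_f·C^1.852·D^4.8704 / (10.67·L)]^(1/1.852)
Q = [24.1·104^1.852·0.548^4.8704 / (10.67·624)]^0.540 = 1.028 m³/s

Q ≈ 1.03 m³/s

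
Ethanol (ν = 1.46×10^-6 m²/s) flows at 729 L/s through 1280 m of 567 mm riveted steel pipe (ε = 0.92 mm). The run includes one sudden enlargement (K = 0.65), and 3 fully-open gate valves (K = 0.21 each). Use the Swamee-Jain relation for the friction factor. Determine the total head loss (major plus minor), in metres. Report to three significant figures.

H_L ≈ 22.1 m

V = 4Q/(πD²) = 2.887 m/s; V²/2g = 0.4249 m
Re = 1.12×10^6, ε/D = 0.00162 → f = 0.02244 (Swamee-Jain)
Major: h_f = f(L/D)·V²/2g = 0.02244·2257·0.4249 = 21.52 m
Minor: ΣK = 1.28; h_m = ΣK·V²/2g = 0.5438 m
Total H_L = 21.52 + 0.5438 = 22.06 m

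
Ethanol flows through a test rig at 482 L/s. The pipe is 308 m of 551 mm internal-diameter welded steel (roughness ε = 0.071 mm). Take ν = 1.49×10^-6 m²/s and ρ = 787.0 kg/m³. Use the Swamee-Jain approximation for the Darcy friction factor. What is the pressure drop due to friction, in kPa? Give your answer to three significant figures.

V = 4Q/(πD²) = 4·0.482/(π·0.551²) = 2.021 m/s
Re = VD/ν = 2.021·0.551/1.49×10^-6 = 7.48×10^5 → turbulent
ε/D = 0.071/551 = 1.29×10^-4
Swamee-Jain: f = 0.01424
h_f = f(L/D)V²/(2g) = 0.01424·(308/0.551)·2.021²/(2·9.81) = 1.658 m
Δp = ρg·h_f = 787.0·9.81·1.658 = 12.80 kPa

Δp ≈ 12.8 kPa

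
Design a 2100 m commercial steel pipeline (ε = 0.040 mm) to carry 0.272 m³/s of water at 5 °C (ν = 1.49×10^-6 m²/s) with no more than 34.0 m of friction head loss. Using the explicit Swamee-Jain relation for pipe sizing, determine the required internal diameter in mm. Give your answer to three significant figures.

Swamee-Jain (Type III): D = 0.66·[ε^1.25·(LQ²/(gh_f))^4.75 + ν·Q^9.4·(L/(gh_f))^5.2]^0.04
LQ²/(gh_f) = 0.4658; L/(gh_f) = 6.296
Term 1 = ε^1.25·(…)^4.75 = 8.44×10^-8; Term 2 = ν·Q^9.4·(…)^5.2 = 1.03×10^-7
D = 0.66·(8.44×10^-8 + 1.03×10^-7)^0.04 = 0.3552 m = 355 mm
Check: V = 2.74 m/s, Re = 6.54×10^5, f = 0.01421, h_f = 32.3 m ≈ 34.0 m ✓

D ≈ 355 mm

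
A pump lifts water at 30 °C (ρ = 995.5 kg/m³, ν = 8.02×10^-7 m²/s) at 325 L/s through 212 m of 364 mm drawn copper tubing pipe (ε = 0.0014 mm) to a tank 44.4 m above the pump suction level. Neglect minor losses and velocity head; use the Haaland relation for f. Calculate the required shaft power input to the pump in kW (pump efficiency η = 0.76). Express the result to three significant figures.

P_shaft ≈ 199 kW

V = 4Q/(πD²) = 3.123 m/s; Re = 1.42×10^6; ε/D = 3.85×10^-6; f = 0.01102
h_f = f(L/D)V²/2g = 3.190 m
Total head H = z + h_f = 44.4 + 3.190 = 47.59 m
P_hyd = ρgQH = 995.5·9.81·0.325·47.59 = 151.0 kW
P_shaft = P_hyd/η = 151.0/0.76 = 198.7 kW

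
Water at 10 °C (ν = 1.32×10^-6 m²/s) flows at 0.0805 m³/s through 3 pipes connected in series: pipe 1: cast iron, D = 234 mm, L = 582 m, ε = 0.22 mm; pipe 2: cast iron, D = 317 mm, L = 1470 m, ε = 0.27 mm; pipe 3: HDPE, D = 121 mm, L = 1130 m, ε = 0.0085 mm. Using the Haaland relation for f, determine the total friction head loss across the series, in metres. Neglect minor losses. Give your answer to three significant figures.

H ≈ 329 m

Pipe 1: V = 1.872 m/s, Re = 3.32×10^5, ε/D = 9.40×10^-4, f = 0.02019, h_1 = f(L/D)V²/2g = 8.967 m
Pipe 2: V = 1.020 m/s, Re = 2.45×10^5, ε/D = 8.52×10^-4, f = 0.02007, h_2 = f(L/D)V²/2g = 4.935 m
Pipe 3: V = 7.001 m/s, Re = 6.42×10^5, ε/D = 7.02×10^-5, f = 0.01349, h_3 = f(L/D)V²/2g = 314.8 m
Series → Q common, losses add: H = Σh = 328.7 m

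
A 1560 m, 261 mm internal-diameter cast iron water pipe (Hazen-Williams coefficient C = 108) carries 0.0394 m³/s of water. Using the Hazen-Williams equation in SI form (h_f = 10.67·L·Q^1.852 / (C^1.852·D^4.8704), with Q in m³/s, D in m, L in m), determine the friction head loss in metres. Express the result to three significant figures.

h_f = 10.67·1560·0.0394^1.852 / (108^1.852·0.261^4.8704) = 4.960 m

h_f ≈ 4.96 m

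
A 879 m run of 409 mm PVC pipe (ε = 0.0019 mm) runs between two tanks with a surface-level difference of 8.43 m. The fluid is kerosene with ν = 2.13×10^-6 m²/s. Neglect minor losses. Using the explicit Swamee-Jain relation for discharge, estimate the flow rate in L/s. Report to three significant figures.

Q ≈ 315 L/s

Swamee-Jain (Type II): Q = -0.965·√(gD⁵h_f/L)·ln[ε/(3.7D) + √(3.17ν²L/(gD³h_f))]
√(gD⁵h_f/L) = √(9.81·0.409⁵·8.43/879) = 0.03281
ε/(3.7D) = 1.26×10^-6; √(3.17ν²L/(gD³h_f)) = 4.73×10^-5
Q = -0.965·0.03281·ln(4.852×10^-5) = 0.3146 m³/s
Check: V = 2.39 m/s, Re = 4.60×10^5, f = 0.01336, h_f = 8.39 m ≈ 8.43 m ✓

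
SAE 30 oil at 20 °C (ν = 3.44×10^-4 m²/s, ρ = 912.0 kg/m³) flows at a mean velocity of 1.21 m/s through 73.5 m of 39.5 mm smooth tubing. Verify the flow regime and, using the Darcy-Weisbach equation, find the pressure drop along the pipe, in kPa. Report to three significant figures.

Re = VD/ν = 1.21·0.03950/3.44×10^-4 = 139 → laminar (Re < 2300)
f = 64/Re = 0.4606
h_f = f(L/D)V²/(2g) = 0.4606·(73.5/0.03950)·1.21²/(2·9.81) = 63.96 m
Δp = ρg·h_f = 912.0·9.81·63.96 = 572.2 kPa

Δp ≈ 572 kPa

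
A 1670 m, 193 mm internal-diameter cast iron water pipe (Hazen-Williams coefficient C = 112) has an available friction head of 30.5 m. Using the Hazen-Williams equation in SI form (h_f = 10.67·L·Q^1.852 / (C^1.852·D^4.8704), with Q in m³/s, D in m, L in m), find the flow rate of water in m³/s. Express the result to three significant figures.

Q ≈ 0.0475 m³/s

Rearranging: Q = [h_f·C^1.852·D^4.8704 / (10.67·L)]^(1/1.852)
Q = [30.5·112^1.852·0.193^4.8704 / (10.67·1670)]^0.540 = 0.04748 m³/s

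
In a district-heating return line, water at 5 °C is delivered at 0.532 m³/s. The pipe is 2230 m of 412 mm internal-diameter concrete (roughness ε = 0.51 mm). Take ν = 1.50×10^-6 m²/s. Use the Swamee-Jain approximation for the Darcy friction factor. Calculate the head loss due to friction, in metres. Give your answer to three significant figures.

V = 4Q/(πD²) = 4·0.532/(π·0.412²) = 3.991 m/s
Re = VD/ν = 3.991·0.412/1.50×10^-6 = 1.10×10^6 → turbulent
ε/D = 0.51/412 = 0.00124
Swamee-Jain: f = 0.02102
h_f = f(L/D)V²/(2g) = 0.02102·(2230/0.412)·3.991²/(2·9.81) = 92.32 m

h_f ≈ 92.3 m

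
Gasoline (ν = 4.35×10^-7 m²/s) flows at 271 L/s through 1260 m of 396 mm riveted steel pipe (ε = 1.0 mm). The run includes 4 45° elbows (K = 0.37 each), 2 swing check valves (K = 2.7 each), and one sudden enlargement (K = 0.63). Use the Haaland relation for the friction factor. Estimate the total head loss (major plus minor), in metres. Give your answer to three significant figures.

V = 4Q/(πD²) = 2.200 m/s; V²/2g = 0.2468 m
Re = 2.00×10^6, ε/D = 0.00253 → f = 0.02506 (Haaland)
Major: h_f = f(L/D)·V²/2g = 0.02506·3182·0.2468 = 19.68 m
Minor: ΣK = 7.51; h_m = ΣK·V²/2g = 1.853 m
Total H_L = 19.68 + 1.853 = 21.53 m

H_L ≈ 21.5 m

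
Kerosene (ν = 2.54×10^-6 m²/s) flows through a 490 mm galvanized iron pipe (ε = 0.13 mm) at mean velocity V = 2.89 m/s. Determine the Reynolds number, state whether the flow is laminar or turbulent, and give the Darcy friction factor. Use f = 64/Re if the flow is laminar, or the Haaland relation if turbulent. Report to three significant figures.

Re = VD/ν = 2.890·0.490/2.54×10^-6 = 5.58×10^5
Re > 4000 → turbulent; ε/D = 2.65×10^-4
Haaland: f = 0.01575

Re ≈ 5.58×10^5; turbulent; f ≈ 0.0158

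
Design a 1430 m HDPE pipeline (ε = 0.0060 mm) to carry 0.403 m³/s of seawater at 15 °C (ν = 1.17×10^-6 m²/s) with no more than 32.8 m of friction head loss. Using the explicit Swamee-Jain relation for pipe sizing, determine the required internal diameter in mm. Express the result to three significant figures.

Swamee-Jain (Type III): D = 0.66·[ε^1.25·(LQ²/(gh_f))^4.75 + ν·Q^9.4·(L/(gh_f))^5.2]^0.04
LQ²/(gh_f) = 0.7218; L/(gh_f) = 4.444
Term 1 = ε^1.25·(…)^4.75 = 6.31×10^-8; Term 2 = ν·Q^9.4·(…)^5.2 = 5.33×10^-7
D = 0.66·(6.31×10^-8 + 5.33×10^-7)^0.04 = 0.3720 m = 372 mm
Check: V = 3.71 m/s, Re = 1.18×10^6, f = 0.01172, h_f = 31.6 m ≈ 32.8 m ✓

D ≈ 372 mm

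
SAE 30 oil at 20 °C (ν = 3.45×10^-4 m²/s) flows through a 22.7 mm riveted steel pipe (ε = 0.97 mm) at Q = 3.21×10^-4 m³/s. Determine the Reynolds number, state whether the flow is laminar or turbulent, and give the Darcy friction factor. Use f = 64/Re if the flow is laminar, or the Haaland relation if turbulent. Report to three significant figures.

Re ≈ 52.2; laminar; f = 64/Re ≈ 1.23

V = 4Q/(πD²) = 0.7932 m/s
Re = VD/ν = 0.7932·0.0227/3.45×10^-4 = 52.2
Re < 2300 → laminar → f = 64/Re = 1.226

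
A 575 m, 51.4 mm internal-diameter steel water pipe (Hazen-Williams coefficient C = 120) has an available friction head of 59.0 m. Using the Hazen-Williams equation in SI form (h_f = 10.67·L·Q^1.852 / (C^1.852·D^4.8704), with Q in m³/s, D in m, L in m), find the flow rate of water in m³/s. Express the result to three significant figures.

Rearranging: Q = [h_f·C^1.852·D^4.8704 / (10.67·L)]^(1/1.852)
Q = [59.0·120^1.852·0.0514^4.8704 / (10.67·575)]^0.540 = 0.003983 m³/s

Q ≈ 0.00398 m³/s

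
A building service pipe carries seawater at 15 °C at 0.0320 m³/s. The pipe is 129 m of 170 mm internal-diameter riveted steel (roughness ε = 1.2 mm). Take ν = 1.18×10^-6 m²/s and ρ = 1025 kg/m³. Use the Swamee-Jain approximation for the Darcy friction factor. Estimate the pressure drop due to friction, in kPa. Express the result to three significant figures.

Δp ≈ 26.5 kPa

V = 4Q/(πD²) = 4·0.0320/(π·0.170²) = 1.410 m/s
Re = VD/ν = 1.410·0.170/1.18×10^-6 = 2.03×10^5 → turbulent
ε/D = 1.2/170 = 0.00706
Swamee-Jain: f = 0.03434
h_f = f(L/D)V²/(2g) = 0.03434·(129/0.170)·1.410²/(2·9.81) = 2.640 m
Δp = ρg·h_f = 1025·9.81·2.640 = 26.54 kPa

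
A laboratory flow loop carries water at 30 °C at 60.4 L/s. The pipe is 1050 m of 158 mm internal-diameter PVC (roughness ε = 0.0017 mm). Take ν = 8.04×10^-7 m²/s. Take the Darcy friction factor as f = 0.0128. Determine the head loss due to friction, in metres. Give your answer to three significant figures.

V = 4Q/(πD²) = 4·0.0604/(π·0.158²) = 3.081 m/s
h_f = f(L/D)V²/(2g) = 0.01280·(1050/0.158)·3.081²/(2·9.81) = 41.14 m

h_f ≈ 41.1 m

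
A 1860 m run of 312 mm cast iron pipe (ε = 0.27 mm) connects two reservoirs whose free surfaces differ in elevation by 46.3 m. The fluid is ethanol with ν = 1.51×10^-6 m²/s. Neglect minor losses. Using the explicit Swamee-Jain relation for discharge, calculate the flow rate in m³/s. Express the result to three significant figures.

Q ≈ 0.214 m³/s

Swamee-Jain (Type II): Q = -0.965·√(gD⁵h_f/L)·ln[ε/(3.7D) + √(3.17ν²L/(gD³h_f))]
√(gD⁵h_f/L) = √(9.81·0.312⁵·46.3/1860) = 0.02687
ε/(3.7D) = 2.34×10^-4; √(3.17ν²L/(gD³h_f)) = 3.12×10^-5
Q = -0.965·0.02687·ln(2.651×10^-4) = 0.2135 m³/s
Check: V = 2.79 m/s, Re = 5.77×10^5, f = 0.01965, h_f = 46.6 m ≈ 46.3 m ✓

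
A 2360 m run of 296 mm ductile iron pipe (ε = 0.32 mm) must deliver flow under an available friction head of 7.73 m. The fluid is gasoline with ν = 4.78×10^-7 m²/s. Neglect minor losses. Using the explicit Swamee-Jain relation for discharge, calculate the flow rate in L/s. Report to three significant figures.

Swamee-Jain (Type II): Q = -0.965·√(gD⁵h_f/L)·ln[ε/(3.7D) + √(3.17ν²L/(gD³h_f))]
√(gD⁵h_f/L) = √(9.81·0.296⁵·7.73/2360) = 0.008545
ε/(3.7D) = 2.92×10^-4; √(3.17ν²L/(gD³h_f)) = 2.95×10^-5
Q = -0.965·0.008545·ln(3.217×10^-4) = 0.06631 m³/s
Check: V = 0.964 m/s, Re = 5.97×10^5, f = 0.02060, h_f = 7.77 m ≈ 7.73 m ✓

Q ≈ 66.3 L/s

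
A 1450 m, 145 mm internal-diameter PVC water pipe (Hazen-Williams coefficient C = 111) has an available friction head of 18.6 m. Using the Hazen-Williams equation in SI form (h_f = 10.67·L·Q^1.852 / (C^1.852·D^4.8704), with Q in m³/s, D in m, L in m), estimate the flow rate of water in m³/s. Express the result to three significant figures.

Q ≈ 0.0183 m³/s

Rearranging: Q = [h_f·C^1.852·D^4.8704 / (10.67·L)]^(1/1.852)
Q = [18.6·111^1.852·0.145^4.8704 / (10.67·1450)]^0.540 = 0.01833 m³/s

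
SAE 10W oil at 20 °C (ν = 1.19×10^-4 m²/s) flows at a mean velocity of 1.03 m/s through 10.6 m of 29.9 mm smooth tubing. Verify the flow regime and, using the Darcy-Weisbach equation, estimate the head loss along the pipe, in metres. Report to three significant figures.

h_f ≈ 4.74 m

Re = VD/ν = 1.03·0.02990/1.19×10^-4 = 259 → laminar (Re < 2300)
f = 64/Re = 0.2473
h_f = f(L/D)V²/(2g) = 0.2473·(10.6/0.02990)·1.03²/(2·9.81) = 4.741 m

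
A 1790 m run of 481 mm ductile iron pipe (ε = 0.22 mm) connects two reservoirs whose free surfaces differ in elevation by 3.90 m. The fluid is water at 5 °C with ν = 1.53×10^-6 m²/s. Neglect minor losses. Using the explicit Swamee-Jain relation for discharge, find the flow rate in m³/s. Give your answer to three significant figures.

Q ≈ 0.195 m³/s

Swamee-Jain (Type II): Q = -0.965·√(gD⁵h_f/L)·ln[ε/(3.7D) + √(3.17ν²L/(gD³h_f))]
√(gD⁵h_f/L) = √(9.81·0.481⁵·3.90/1790) = 0.02346
ε/(3.7D) = 1.24×10^-4; √(3.17ν²L/(gD³h_f)) = 5.59×10^-5
Q = -0.965·0.02346·ln(1.795×10^-4) = 0.1953 m³/s
Check: V = 1.07 m/s, Re = 3.38×10^5, f = 0.01793, h_f = 3.93 m ≈ 3.90 m ✓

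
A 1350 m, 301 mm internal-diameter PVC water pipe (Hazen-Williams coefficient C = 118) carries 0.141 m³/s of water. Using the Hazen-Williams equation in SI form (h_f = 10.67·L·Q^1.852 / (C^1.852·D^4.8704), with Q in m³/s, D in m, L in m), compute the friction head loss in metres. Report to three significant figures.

h_f ≈ 19.3 m

h_f = 10.67·1350·0.141^1.852 / (118^1.852·0.301^4.8704) = 19.29 m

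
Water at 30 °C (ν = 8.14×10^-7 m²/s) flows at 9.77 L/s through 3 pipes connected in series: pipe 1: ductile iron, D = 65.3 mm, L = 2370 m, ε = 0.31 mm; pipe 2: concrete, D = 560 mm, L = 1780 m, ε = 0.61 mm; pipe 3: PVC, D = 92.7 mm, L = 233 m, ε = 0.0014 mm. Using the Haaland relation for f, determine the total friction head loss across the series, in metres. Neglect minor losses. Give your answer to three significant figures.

Pipe 1: V = 2.917 m/s, Re = 2.34×10^5, ε/D = 0.00475, f = 0.03034, h_1 = f(L/D)V²/2g = 477.6 m
Pipe 2: V = 0.03967 m/s, Re = 2.73×10^4, ε/D = 0.00109, f = 0.02626, h_2 = f(L/D)V²/2g = 0.006695 m
Pipe 3: V = 1.448 m/s, Re = 1.65×10^5, ε/D = 1.51×10^-5, f = 0.01618, h_3 = f(L/D)V²/2g = 4.344 m
Series → Q common, losses add: H = Σh = 482.0 m

H ≈ 482 m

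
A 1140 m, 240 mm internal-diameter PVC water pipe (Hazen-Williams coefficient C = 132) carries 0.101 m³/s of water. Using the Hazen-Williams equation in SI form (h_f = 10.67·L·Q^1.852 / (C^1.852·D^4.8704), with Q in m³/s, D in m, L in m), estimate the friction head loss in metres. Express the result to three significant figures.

h_f ≈ 21.5 m

h_f = 10.67·1140·0.101^1.852 / (132^1.852·0.240^4.8704) = 21.50 m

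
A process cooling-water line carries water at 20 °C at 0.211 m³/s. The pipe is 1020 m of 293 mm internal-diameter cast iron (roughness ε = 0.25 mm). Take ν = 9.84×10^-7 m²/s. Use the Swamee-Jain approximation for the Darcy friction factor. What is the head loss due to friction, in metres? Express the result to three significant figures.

V = 4Q/(πD²) = 4·0.211/(π·0.293²) = 3.129 m/s
Re = VD/ν = 3.129·0.293/9.84×10^-7 = 9.32×10^5 → turbulent
ε/D = 0.25/293 = 8.53×10^-4
Swamee-Jain: f = 0.01936
h_f = f(L/D)V²/(2g) = 0.01936·(1020/0.293)·3.129²/(2·9.81) = 33.64 m

h_f ≈ 33.6 m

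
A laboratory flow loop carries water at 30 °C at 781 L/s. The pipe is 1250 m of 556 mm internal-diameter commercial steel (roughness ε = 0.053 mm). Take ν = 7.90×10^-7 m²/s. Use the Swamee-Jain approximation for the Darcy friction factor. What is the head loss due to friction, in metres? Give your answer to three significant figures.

V = 4Q/(πD²) = 4·0.781/(π·0.556²) = 3.217 m/s
Re = VD/ν = 3.217·0.556/7.90×10^-7 = 2.26×10^6 → turbulent
ε/D = 0.053/556 = 9.53×10^-5
Swamee-Jain: f = 0.01271
h_f = f(L/D)V²/(2g) = 0.01271·(1250/0.556)·3.217²/(2·9.81) = 15.07 m

h_f ≈ 15.1 m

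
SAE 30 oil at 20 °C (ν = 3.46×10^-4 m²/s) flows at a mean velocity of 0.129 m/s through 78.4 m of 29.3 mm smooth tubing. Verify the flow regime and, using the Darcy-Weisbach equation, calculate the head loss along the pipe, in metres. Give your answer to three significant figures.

Re = VD/ν = 0.129·0.02930/3.46×10^-4 = 10.9 → laminar (Re < 2300)
f = 64/Re = 5.859
h_f = f(L/D)V²/(2g) = 5.859·(78.4/0.02930)·0.129²/(2·9.81) = 13.30 m

h_f ≈ 13.3 m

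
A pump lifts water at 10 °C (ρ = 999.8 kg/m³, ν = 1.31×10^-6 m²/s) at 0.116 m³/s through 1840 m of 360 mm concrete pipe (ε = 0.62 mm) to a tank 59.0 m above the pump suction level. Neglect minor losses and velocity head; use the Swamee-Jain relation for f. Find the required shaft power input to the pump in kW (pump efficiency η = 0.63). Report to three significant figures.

V = 4Q/(πD²) = 1.140 m/s; Re = 3.13×10^5; ε/D = 0.00172; f = 0.02330
h_f = f(L/D)V²/2g = 7.884 m
Total head H = z + h_f = 59.0 + 7.884 = 66.88 m
P_hyd = ρgQH = 999.8·9.81·0.116·66.88 = 76.10 kW
P_shaft = P_hyd/η = 76.10/0.63 = 120.8 kW

P_shaft ≈ 121 kW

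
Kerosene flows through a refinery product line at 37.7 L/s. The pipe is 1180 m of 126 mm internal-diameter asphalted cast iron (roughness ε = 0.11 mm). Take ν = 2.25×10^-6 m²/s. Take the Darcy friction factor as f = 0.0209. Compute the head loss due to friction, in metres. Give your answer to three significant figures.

V = 4Q/(πD²) = 4·0.0377/(π·0.126²) = 3.024 m/s
h_f = f(L/D)V²/(2g) = 0.02090·(1180/0.126)·3.024²/(2·9.81) = 91.20 m

h_f ≈ 91.2 m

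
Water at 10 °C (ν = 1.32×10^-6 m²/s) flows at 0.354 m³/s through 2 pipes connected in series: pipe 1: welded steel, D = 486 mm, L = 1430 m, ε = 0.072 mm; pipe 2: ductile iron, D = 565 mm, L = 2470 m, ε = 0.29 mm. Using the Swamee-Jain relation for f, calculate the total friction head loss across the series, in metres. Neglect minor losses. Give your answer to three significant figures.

H ≈ 15.8 m

Pipe 1: V = 1.908 m/s, Re = 7.03×10^5, ε/D = 1.48×10^-4, f = 0.01454, h_1 = f(L/D)V²/2g = 7.942 m
Pipe 2: V = 1.412 m/s, Re = 6.04×10^5, ε/D = 5.13×10^-4, f = 0.01770, h_2 = f(L/D)V²/2g = 7.864 m
Series → Q common, losses add: H = Σh = 15.81 m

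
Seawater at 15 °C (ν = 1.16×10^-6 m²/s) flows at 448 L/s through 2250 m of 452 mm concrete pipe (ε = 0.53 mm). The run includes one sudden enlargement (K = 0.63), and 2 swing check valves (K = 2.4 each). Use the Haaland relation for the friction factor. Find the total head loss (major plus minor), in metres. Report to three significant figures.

H_L ≈ 43.1 m

V = 4Q/(πD²) = 2.792 m/s; V²/2g = 0.3973 m
Re = 1.09×10^6, ε/D = 0.00117 → f = 0.02068 (Haaland)
Major: h_f = f(L/D)·V²/2g = 0.02068·4978·0.3973 = 40.90 m
Minor: ΣK = 5.43; h_m = ΣK·V²/2g = 2.157 m
Total H_L = 40.90 + 2.157 = 43.05 m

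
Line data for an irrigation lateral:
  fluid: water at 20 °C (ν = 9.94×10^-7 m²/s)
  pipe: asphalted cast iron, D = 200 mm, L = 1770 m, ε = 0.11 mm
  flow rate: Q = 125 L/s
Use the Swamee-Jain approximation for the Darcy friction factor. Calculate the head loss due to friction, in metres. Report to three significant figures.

V = 4Q/(πD²) = 4·0.125/(π·0.200²) = 3.979 m/s
Re = VD/ν = 3.979·0.200/9.94×10^-7 = 8.01×10^5 → turbulent
ε/D = 0.11/200 = 5.50×10^-4
Swamee-Jain: f = 0.01775
h_f = f(L/D)V²/(2g) = 0.01775·(1770/0.200)·3.979²/(2·9.81) = 126.7 m

h_f ≈ 127 m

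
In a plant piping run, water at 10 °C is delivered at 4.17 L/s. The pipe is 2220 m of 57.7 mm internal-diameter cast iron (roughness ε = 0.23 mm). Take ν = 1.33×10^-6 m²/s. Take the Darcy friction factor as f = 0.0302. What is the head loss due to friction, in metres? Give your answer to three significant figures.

h_f ≈ 151 m

V = 4Q/(πD²) = 4·0.00417/(π·0.0577²) = 1.595 m/s
h_f = f(L/D)V²/(2g) = 0.03020·(2220/0.0577)·1.595²/(2·9.81) = 150.6 m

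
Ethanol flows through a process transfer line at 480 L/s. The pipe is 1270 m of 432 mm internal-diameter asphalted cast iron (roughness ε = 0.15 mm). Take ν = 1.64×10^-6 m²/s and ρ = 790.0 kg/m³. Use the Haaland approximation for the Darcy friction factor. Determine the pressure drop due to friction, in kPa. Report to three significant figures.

Δp ≈ 200 kPa

V = 4Q/(πD²) = 4·0.480/(π·0.432²) = 3.275 m/s
Re = VD/ν = 3.275·0.432/1.64×10^-6 = 8.63×10^5 → turbulent
ε/D = 0.15/432 = 3.47×10^-4
Haaland: f = 0.01610
h_f = f(L/D)V²/(2g) = 0.01610·(1270/0.432)·3.275²/(2·9.81) = 25.87 m
Δp = ρg·h_f = 790.0·9.81·25.87 = 200.5 kPa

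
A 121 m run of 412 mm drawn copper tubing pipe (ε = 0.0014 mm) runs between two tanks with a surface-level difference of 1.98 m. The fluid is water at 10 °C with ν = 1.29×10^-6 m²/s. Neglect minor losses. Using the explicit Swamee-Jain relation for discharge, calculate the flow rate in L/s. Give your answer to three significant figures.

Swamee-Jain (Type II): Q = -0.965·√(gD⁵h_f/L)·ln[ε/(3.7D) + √(3.17ν²L/(gD³h_f))]
√(gD⁵h_f/L) = √(9.81·0.412⁵·1.98/121) = 0.04365
ε/(3.7D) = 9.18×10^-7; √(3.17ν²L/(gD³h_f)) = 2.17×10^-5
Q = -0.965·0.04365·ln(2.260×10^-5) = 0.4506 m³/s
Check: V = 3.38 m/s, Re = 1.08×10^6, f = 0.01155, h_f = 1.98 m ≈ 1.98 m ✓

Q ≈ 451 L/s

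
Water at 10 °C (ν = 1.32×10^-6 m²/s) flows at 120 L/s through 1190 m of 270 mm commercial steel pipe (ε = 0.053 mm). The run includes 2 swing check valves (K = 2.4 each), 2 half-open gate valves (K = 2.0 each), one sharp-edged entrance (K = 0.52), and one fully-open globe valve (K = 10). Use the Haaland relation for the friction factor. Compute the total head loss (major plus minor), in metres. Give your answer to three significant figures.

H_L ≈ 19.6 m

V = 4Q/(πD²) = 2.096 m/s; V²/2g = 0.2239 m
Re = 4.29×10^5, ε/D = 1.96×10^-4 → f = 0.01546 (Haaland)
Major: h_f = f(L/D)·V²/2g = 0.01546·4407·0.2239 = 15.26 m
Minor: ΣK = 19.3; h_m = ΣK·V²/2g = 4.325 m
Total H_L = 15.26 + 4.325 = 19.58 m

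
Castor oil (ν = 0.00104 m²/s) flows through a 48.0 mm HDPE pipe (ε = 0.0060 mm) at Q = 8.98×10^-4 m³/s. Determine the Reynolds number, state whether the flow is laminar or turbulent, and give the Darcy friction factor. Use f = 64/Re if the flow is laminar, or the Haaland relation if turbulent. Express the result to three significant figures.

Re ≈ 22.9; laminar; f = 64/Re ≈ 2.79

V = 4Q/(πD²) = 0.4963 m/s
Re = VD/ν = 0.4963·0.0480/0.00104 = 22.9
Re < 2300 → laminar → f = 64/Re = 2.794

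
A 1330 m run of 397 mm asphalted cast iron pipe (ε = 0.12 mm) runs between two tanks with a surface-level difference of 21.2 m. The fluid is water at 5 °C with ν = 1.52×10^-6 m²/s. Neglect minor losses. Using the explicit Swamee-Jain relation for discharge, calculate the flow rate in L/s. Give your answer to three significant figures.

Swamee-Jain (Type II): Q = -0.965·√(gD⁵h_f/L)·ln[ε/(3.7D) + √(3.17ν²L/(gD³h_f))]
√(gD⁵h_f/L) = √(9.81·0.397⁵·21.2/1330) = 0.03927
ε/(3.7D) = 8.17×10^-5; √(3.17ν²L/(gD³h_f)) = 2.74×10^-5
Q = -0.965·0.03927·ln(1.091×10^-4) = 0.3457 m³/s
Check: V = 2.79 m/s, Re = 7.30×10^5, f = 0.01602, h_f = 21.3 m ≈ 21.2 m ✓

Q ≈ 346 L/s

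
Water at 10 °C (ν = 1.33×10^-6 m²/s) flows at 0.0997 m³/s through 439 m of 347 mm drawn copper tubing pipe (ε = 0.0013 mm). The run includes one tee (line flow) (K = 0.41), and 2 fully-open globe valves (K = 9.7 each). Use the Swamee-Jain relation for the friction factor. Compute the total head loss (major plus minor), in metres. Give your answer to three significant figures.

H_L ≈ 2.17 m

V = 4Q/(πD²) = 1.054 m/s; V²/2g = 0.05665 m
Re = 2.75×10^5, ε/D = 3.75×10^-6 → f = 0.01465 (Swamee-Jain)
Major: h_f = f(L/D)·V²/2g = 0.01465·1265·0.05665 = 1.050 m
Minor: ΣK = 19.8; h_m = ΣK·V²/2g = 1.122 m
Total H_L = 1.050 + 1.122 = 2.172 m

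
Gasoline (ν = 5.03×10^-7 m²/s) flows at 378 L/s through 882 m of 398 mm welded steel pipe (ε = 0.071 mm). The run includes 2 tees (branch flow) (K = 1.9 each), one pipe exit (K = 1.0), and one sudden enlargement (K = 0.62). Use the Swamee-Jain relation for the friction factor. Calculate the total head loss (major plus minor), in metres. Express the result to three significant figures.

H_L ≈ 17.1 m

V = 4Q/(πD²) = 3.038 m/s; V²/2g = 0.4705 m
Re = 2.40×10^6, ε/D = 1.78×10^-4 → f = 0.01396 (Swamee-Jain)
Major: h_f = f(L/D)·V²/2g = 0.01396·2216·0.4705 = 14.55 m
Minor: ΣK = 5.42; h_m = ΣK·V²/2g = 2.550 m
Total H_L = 14.55 + 2.550 = 17.10 m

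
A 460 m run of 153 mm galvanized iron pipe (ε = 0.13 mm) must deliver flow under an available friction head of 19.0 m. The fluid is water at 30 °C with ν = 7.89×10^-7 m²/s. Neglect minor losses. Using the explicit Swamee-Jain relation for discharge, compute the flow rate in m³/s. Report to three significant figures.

Q ≈ 0.0463 m³/s

Swamee-Jain (Type II): Q = -0.965·√(gD⁵h_f/L)·ln[ε/(3.7D) + √(3.17ν²L/(gD³h_f))]
√(gD⁵h_f/L) = √(9.81·0.153⁵·19.0/460) = 0.005829
ε/(3.7D) = 2.30×10^-4; √(3.17ν²L/(gD³h_f)) = 3.69×10^-5
Q = -0.965·0.005829·ln(2.665×10^-4) = 0.04629 m³/s
Check: V = 2.52 m/s, Re = 4.88×10^5, f = 0.01969, h_f = 19.1 m ≈ 19.0 m ✓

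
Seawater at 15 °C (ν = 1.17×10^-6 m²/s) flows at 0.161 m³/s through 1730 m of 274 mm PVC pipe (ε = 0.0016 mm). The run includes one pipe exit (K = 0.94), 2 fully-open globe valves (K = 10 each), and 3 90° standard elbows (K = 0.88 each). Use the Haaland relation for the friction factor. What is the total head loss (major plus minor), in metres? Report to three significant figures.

V = 4Q/(πD²) = 2.730 m/s; V²/2g = 0.3800 m
Re = 6.39×10^5, ε/D = 5.84×10^-6 → f = 0.01258 (Haaland)
Major: h_f = f(L/D)·V²/2g = 0.01258·6314·0.3800 = 30.19 m
Minor: ΣK = 23.6; h_m = ΣK·V²/2g = 8.960 m
Total H_L = 30.19 + 8.960 = 39.15 m

H_L ≈ 39.1 m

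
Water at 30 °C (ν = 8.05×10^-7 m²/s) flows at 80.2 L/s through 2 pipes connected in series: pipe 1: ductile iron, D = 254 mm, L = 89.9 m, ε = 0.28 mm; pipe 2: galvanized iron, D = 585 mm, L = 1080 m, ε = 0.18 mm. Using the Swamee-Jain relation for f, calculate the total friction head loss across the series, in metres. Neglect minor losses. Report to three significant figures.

H ≈ 1.09 m

Pipe 1: V = 1.583 m/s, Re = 4.99×10^5, ε/D = 0.00110, f = 0.02079, h_1 = f(L/D)V²/2g = 0.9395 m
Pipe 2: V = 0.2984 m/s, Re = 2.17×10^5, ε/D = 3.08×10^-4, f = 0.01768, h_2 = f(L/D)V²/2g = 0.1481 m
Series → Q common, losses add: H = Σh = 1.088 m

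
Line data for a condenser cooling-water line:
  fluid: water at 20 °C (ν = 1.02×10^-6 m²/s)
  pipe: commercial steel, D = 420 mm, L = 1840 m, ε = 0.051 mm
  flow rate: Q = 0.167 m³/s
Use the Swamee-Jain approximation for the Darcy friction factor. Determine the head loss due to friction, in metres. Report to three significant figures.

V = 4Q/(πD²) = 4·0.167/(π·0.420²) = 1.205 m/s
Re = VD/ν = 1.205·0.420/1.02×10^-6 = 4.96×10^5 → turbulent
ε/D = 0.051/420 = 1.21×10^-4
Swamee-Jain: f = 0.01472
h_f = f(L/D)V²/(2g) = 0.01472·(1840/0.420)·1.205²/(2·9.81) = 4.777 m

h_f ≈ 4.78 m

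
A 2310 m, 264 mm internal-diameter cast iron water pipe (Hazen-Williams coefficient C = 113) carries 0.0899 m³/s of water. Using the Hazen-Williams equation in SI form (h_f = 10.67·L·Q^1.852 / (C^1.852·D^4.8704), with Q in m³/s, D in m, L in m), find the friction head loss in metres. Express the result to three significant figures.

h_f = 10.67·2310·0.0899^1.852 / (113^1.852·0.264^4.8704) = 29.43 m

h_f ≈ 29.4 m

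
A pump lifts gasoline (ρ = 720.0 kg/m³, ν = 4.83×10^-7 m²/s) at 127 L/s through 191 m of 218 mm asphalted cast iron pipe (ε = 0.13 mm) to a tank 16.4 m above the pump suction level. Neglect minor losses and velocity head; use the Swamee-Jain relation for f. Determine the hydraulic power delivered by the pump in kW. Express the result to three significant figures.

V = 4Q/(πD²) = 3.403 m/s; Re = 1.54×10^6; ε/D = 5.96×10^-4; f = 0.01775
h_f = f(L/D)V²/2g = 9.177 m
Total head H = z + h_f = 16.4 + 9.177 = 25.58 m
P_hyd = ρgQH = 720.0·9.81·0.127·25.58 = 22.94 kW

P_hyd ≈ 22.9 kW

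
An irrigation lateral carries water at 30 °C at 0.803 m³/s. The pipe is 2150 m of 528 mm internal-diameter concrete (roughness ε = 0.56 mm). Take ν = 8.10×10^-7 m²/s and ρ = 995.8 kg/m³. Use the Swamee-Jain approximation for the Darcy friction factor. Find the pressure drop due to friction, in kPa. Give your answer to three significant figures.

V = 4Q/(πD²) = 4·0.803/(π·0.528²) = 3.667 m/s
Re = VD/ν = 3.667·0.528/8.10×10^-7 = 2.39×10^6 → turbulent
ε/D = 0.56/528 = 0.00106
Swamee-Jain: f = 0.02010
h_f = f(L/D)V²/(2g) = 0.02010·(2150/0.528)·3.667²/(2·9.81) = 56.09 m
Δp = ρg·h_f = 995.8·9.81·56.09 = 548.0 kPa

Δp ≈ 548 kPa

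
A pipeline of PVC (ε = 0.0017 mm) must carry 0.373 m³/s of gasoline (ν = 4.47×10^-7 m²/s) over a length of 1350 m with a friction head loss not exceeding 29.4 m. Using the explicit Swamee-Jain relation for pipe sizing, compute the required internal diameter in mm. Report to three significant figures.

D ≈ 351 mm

Swamee-Jain (Type III): D = 0.66·[ε^1.25·(LQ²/(gh_f))^4.75 + ν·Q^9.4·(L/(gh_f))^5.2]^0.04
LQ²/(gh_f) = 0.6512; L/(gh_f) = 4.681
Term 1 = ε^1.25·(…)^4.75 = 8.00×10^-9; Term 2 = ν·Q^9.4·(…)^5.2 = 1.29×10^-7
D = 0.66·(8.00×10^-9 + 1.29×10^-7)^0.04 = 0.3507 m = 351 mm
Check: V = 3.86 m/s, Re = 3.03×10^6, f = 0.009954, h_f = 29.1 m ≈ 29.4 m ✓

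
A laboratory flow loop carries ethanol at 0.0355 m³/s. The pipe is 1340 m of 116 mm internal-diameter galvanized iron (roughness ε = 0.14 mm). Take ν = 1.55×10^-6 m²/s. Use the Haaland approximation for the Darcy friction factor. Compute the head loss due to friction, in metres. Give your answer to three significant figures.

V = 4Q/(πD²) = 4·0.0355/(π·0.116²) = 3.359 m/s
Re = VD/ν = 3.359·0.116/1.55×10^-6 = 2.51×10^5 → turbulent
ε/D = 0.14/116 = 0.00121
Haaland: f = 0.02149
h_f = f(L/D)V²/(2g) = 0.02149·(1340/0.116)·3.359²/(2·9.81) = 142.8 m

h_f ≈ 143 m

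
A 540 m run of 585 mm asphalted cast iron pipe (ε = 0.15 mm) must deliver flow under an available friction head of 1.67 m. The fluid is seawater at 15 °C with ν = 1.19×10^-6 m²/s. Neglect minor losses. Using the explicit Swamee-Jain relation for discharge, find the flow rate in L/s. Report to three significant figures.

Q ≈ 407 L/s

Swamee-Jain (Type II): Q = -0.965·√(gD⁵h_f/L)·ln[ε/(3.7D) + √(3.17ν²L/(gD³h_f))]
√(gD⁵h_f/L) = √(9.81·0.585⁵·1.67/540) = 0.04559
ε/(3.7D) = 6.93×10^-5; √(3.17ν²L/(gD³h_f)) = 2.72×10^-5
Q = -0.965·0.04559·ln(9.649×10^-5) = 0.4068 m³/s
Check: V = 1.51 m/s, Re = 7.44×10^5, f = 0.01560, h_f = 1.68 m ≈ 1.67 m ✓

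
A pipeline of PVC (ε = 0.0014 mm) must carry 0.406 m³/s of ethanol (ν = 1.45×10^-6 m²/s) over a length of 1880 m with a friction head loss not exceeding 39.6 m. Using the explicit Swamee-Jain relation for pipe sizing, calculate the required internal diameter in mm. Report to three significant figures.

D ≈ 382 mm

Swamee-Jain (Type III): D = 0.66·[ε^1.25·(LQ²/(gh_f))^4.75 + ν·Q^9.4·(L/(gh_f))^5.2]^0.04
LQ²/(gh_f) = 0.7977; L/(gh_f) = 4.839
Term 1 = ε^1.25·(…)^4.75 = 1.65×10^-8; Term 2 = ν·Q^9.4·(…)^5.2 = 1.10×10^-6
D = 0.66·(1.65×10^-8 + 1.10×10^-6)^0.04 = 0.3815 m = 382 mm
Check: V = 3.55 m/s, Re = 9.34×10^5, f = 0.01183, h_f = 37.5 m ≈ 39.6 m ✓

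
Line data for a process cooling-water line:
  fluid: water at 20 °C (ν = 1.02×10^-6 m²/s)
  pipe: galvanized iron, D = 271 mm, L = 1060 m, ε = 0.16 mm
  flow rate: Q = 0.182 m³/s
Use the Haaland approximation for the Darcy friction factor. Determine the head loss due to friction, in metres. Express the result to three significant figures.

h_f ≈ 35.4 m

V = 4Q/(πD²) = 4·0.182/(π·0.271²) = 3.155 m/s
Re = VD/ν = 3.155·0.271/1.02×10^-6 = 8.38×10^5 → turbulent
ε/D = 0.16/271 = 5.90×10^-4
Haaland: f = 0.01784
h_f = f(L/D)V²/(2g) = 0.01784·(1060/0.271)·3.155²/(2·9.81) = 35.40 m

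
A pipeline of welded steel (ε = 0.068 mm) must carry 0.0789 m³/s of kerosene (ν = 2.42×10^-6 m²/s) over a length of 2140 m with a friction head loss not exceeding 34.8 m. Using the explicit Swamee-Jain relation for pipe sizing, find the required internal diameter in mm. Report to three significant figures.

D ≈ 227 mm

Swamee-Jain (Type III): D = 0.66·[ε^1.25·(LQ²/(gh_f))^4.75 + ν·Q^9.4·(L/(gh_f))^5.2]^0.04
LQ²/(gh_f) = 0.03902; L/(gh_f) = 6.269
Term 1 = ε^1.25·(…)^4.75 = 1.26×10^-12; Term 2 = ν·Q^9.4·(…)^5.2 = 1.45×10^-12
D = 0.66·(1.26×10^-12 + 1.45×10^-12)^0.04 = 0.2274 m = 227 mm
Check: V = 1.94 m/s, Re = 1.83×10^5, f = 0.01797, h_f = 32.5 m ≈ 34.8 m ✓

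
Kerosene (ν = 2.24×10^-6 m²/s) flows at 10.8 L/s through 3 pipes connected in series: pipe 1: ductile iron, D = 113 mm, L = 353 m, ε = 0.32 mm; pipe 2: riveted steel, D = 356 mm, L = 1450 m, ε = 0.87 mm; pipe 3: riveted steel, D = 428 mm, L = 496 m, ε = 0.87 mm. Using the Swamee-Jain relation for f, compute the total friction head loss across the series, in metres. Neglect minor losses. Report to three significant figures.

Pipe 1: V = 1.077 m/s, Re = 5.43×10^4, ε/D = 0.00283, f = 0.02841, h_1 = f(L/D)V²/2g = 5.245 m
Pipe 2: V = 0.1085 m/s, Re = 1.72×10^4, ε/D = 0.00244, f = 0.03163, h_2 = f(L/D)V²/2g = 0.07729 m
Pipe 3: V = 0.07507 m/s, Re = 1.43×10^4, ε/D = 0.00203, f = 0.03193, h_3 = f(L/D)V²/2g = 0.01063 m
Series → Q common, losses add: H = Σh = 5.333 m

H ≈ 5.33 m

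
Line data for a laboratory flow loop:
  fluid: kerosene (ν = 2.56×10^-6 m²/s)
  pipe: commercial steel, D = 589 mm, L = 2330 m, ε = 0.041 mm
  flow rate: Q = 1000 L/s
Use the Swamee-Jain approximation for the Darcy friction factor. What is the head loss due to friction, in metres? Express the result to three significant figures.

V = 4Q/(πD²) = 4·1.00/(π·0.589²) = 3.670 m/s
Re = VD/ν = 3.670·0.589/2.56×10^-6 = 8.44×10^5 → turbulent
ε/D = 0.041/589 = 6.96×10^-5
Swamee-Jain: f = 0.01326
h_f = f(L/D)V²/(2g) = 0.01326·(2330/0.589)·3.670²/(2·9.81) = 36.00 m

h_f ≈ 36.0 m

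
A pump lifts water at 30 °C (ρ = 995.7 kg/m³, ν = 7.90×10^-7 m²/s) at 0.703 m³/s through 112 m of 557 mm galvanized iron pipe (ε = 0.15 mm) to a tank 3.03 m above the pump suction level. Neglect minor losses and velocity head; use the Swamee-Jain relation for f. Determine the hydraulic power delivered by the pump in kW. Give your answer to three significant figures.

V = 4Q/(πD²) = 2.885 m/s; Re = 2.03×10^6; ε/D = 2.69×10^-4; f = 0.01508
h_f = f(L/D)V²/2g = 1.287 m
Total head H = z + h_f = 3.03 + 1.287 = 4.317 m
P_hyd = ρgQH = 995.7·9.81·0.703·4.317 = 29.64 kW

P_hyd ≈ 29.6 kW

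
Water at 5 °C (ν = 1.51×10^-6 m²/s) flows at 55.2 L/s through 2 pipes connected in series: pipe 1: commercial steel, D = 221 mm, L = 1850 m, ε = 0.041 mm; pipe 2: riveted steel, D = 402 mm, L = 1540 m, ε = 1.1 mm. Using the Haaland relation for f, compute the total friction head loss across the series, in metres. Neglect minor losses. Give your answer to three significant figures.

Pipe 1: V = 1.439 m/s, Re = 2.11×10^5, ε/D = 1.86×10^-4, f = 0.01666, h_1 = f(L/D)V²/2g = 14.72 m
Pipe 2: V = 0.4349 m/s, Re = 1.16×10^5, ε/D = 0.00274, f = 0.02663, h_2 = f(L/D)V²/2g = 0.9836 m
Series → Q common, losses add: H = Σh = 15.70 m

H ≈ 15.7 m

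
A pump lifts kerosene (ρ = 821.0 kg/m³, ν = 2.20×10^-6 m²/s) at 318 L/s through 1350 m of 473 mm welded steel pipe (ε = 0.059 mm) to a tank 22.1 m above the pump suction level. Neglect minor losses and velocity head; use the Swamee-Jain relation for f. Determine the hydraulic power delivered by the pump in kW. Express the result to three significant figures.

V = 4Q/(πD²) = 1.810 m/s; Re = 3.89×10^5; ε/D = 1.25×10^-4; f = 0.01517
h_f = f(L/D)V²/2g = 7.227 m
Total head H = z + h_f = 22.1 + 7.227 = 29.33 m
P_hyd = ρgQH = 821.0·9.81·0.318·29.33 = 75.11 kW

P_hyd ≈ 75.1 kW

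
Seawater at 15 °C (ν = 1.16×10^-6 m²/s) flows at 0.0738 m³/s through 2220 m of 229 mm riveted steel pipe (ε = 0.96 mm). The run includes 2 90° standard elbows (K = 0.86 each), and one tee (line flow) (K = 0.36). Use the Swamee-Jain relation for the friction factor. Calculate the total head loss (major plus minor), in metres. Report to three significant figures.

V = 4Q/(πD²) = 1.792 m/s; V²/2g = 0.1636 m
Re = 3.54×10^5, ε/D = 0.00419 → f = 0.02924 (Swamee-Jain)
Major: h_f = f(L/D)·V²/2g = 0.02924·9694·0.1636 = 46.39 m
Minor: ΣK = 2.08; h_m = ΣK·V²/2g = 0.3404 m
Total H_L = 46.39 + 0.3404 = 46.73 m

H_L ≈ 46.7 m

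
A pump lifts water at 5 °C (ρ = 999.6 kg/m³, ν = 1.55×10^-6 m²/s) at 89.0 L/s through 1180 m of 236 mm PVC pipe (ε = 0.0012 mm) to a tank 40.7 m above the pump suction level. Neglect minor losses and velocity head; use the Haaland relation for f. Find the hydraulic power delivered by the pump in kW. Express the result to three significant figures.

P_hyd ≈ 48.7 kW

V = 4Q/(πD²) = 2.035 m/s; Re = 3.10×10^5; ε/D = 5.08×10^-6; f = 0.01430
h_f = f(L/D)V²/2g = 15.08 m
Total head H = z + h_f = 40.7 + 15.08 = 55.78 m
P_hyd = ρgQH = 999.6·9.81·0.0890·55.78 = 48.68 kW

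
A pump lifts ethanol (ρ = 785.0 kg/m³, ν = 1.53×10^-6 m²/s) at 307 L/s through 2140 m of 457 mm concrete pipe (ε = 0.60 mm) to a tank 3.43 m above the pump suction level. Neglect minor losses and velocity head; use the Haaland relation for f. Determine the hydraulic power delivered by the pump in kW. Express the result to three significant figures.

V = 4Q/(πD²) = 1.872 m/s; Re = 5.59×10^5; ε/D = 0.00131; f = 0.02143
h_f = f(L/D)V²/2g = 17.92 m
Total head H = z + h_f = 3.43 + 17.92 = 21.35 m
P_hyd = ρgQH = 785.0·9.81·0.307·21.35 = 50.47 kW

P_hyd ≈ 50.5 kW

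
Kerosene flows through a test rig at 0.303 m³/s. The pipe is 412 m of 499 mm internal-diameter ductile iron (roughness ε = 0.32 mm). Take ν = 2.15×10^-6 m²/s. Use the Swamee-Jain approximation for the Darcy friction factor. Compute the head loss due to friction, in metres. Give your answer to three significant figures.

V = 4Q/(πD²) = 4·0.303/(π·0.499²) = 1.549 m/s
Re = VD/ν = 1.549·0.499/2.15×10^-6 = 3.60×10^5 → turbulent
ε/D = 0.32/499 = 6.41×10^-4
Swamee-Jain: f = 0.01890
h_f = f(L/D)V²/(2g) = 0.01890·(412/0.499)·1.549²/(2·9.81) = 1.909 m

h_f ≈ 1.91 m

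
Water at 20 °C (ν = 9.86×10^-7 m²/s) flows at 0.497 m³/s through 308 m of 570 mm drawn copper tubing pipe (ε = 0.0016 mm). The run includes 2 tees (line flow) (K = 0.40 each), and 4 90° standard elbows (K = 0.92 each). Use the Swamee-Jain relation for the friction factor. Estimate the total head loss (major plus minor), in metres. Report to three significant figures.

V = 4Q/(πD²) = 1.948 m/s; V²/2g = 0.1933 m
Re = 1.13×10^6, ε/D = 2.81×10^-6 → f = 0.01145 (Swamee-Jain)
Major: h_f = f(L/D)·V²/2g = 0.01145·540.4·0.1933 = 1.197 m
Minor: ΣK = 4.48; h_m = ΣK·V²/2g = 0.8662 m
Total H_L = 1.197 + 0.8662 = 2.063 m

H_L ≈ 2.06 m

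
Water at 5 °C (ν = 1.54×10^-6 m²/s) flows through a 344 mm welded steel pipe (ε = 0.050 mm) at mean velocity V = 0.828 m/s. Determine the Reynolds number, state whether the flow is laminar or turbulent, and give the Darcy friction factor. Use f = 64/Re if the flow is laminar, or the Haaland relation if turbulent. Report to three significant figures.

Re = VD/ν = 0.8280·0.344/1.54×10^-6 = 1.85×10^5
Re > 4000 → turbulent; ε/D = 1.45×10^-4
Haaland: f = 0.01670

Re ≈ 1.85×10^5; turbulent; f ≈ 0.0167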